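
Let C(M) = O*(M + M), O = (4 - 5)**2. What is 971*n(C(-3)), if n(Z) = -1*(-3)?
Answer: 2913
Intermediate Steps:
O = 1 (O = (-1)**2 = 1)
C(M) = 2*M (C(M) = 1*(M + M) = 1*(2*M) = 2*M)
n(Z) = 3
971*n(C(-3)) = 971*3 = 2913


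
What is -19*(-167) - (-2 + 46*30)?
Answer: 1795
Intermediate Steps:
-19*(-167) - (-2 + 46*30) = 3173 - (-2 + 1380) = 3173 - 1*1378 = 3173 - 1378 = 1795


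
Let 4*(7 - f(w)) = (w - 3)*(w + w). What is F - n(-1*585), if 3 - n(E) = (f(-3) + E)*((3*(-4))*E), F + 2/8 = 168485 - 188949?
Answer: -16564829/4 ≈ -4.1412e+6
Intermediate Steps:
f(w) = 7 - w*(-3 + w)/2 (f(w) = 7 - (w - 3)*(w + w)/4 = 7 - (-3 + w)*2*w/4 = 7 - w*(-3 + w)/2)
F = -81857/4 (F = -1/4 + (168485 - 188949) = -1/4 - 20464 = -81857/4 ≈ -20464.)
n(E) = 3 + 12*E*(-2 + E) (n(E) = 3 - ((7 - 1/2*(-3)**2 + (3/2)*(-3)) + E)*(3*(-4))*E = 3 - ((7 - 1/2*9 - 9/2) + E)*(-12*E) = 3 - ((7 - 9/2 - 9/2) + E)*(-12*E) = 3 - (-2 + E)*(-12*E) = 3 - (-12)*E*(-2 + E) = 3 + 12*E*(-2 + E))
F - n(-1*585) = -81857/4 - (3 - (-24)*585 + 12*(-1*585)**2) = -81857/4 - (3 - 24*(-585) + 12*(-585)**2) = -81857/4 - (3 + 14040 + 12*342225) = -81857/4 - (3 + 14040 + 4106700) = -81857/4 - 1*4120743 = -81857/4 - 4120743 = -16564829/4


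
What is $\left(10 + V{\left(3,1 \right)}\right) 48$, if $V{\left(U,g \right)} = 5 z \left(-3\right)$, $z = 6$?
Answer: $-3840$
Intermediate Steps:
$V{\left(U,g \right)} = -90$ ($V{\left(U,g \right)} = 5 \cdot 6 \left(-3\right) = 30 \left(-3\right) = -90$)
$\left(10 + V{\left(3,1 \right)}\right) 48 = \left(10 - 90\right) 48 = \left(-80\right) 48 = -3840$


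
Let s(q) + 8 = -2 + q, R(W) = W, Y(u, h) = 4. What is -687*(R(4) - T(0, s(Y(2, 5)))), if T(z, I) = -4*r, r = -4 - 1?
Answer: 10992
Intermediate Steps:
s(q) = -10 + q (s(q) = -8 + (-2 + q) = -10 + q)
r = -5
T(z, I) = 20 (T(z, I) = -4*(-5) = 20)
-687*(R(4) - T(0, s(Y(2, 5)))) = -687*(4 - 1*20) = -687*(4 - 20) = -687*(-16) = 10992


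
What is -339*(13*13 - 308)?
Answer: 47121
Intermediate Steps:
-339*(13*13 - 308) = -339*(169 - 308) = -339*(-139) = 47121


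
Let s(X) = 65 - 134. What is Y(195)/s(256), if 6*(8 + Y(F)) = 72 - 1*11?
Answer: -13/414 ≈ -0.031401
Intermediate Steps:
Y(F) = 13/6 (Y(F) = -8 + (72 - 1*11)/6 = -8 + (72 - 11)/6 = -8 + (⅙)*61 = -8 + 61/6 = 13/6)
s(X) = -69
Y(195)/s(256) = (13/6)/(-69) = (13/6)*(-1/69) = -13/414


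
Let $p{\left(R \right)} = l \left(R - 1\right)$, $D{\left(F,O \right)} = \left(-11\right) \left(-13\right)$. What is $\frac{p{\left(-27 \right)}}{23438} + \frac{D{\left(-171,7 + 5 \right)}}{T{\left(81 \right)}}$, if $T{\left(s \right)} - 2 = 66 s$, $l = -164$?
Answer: $\frac{13954825}{62673212} \approx 0.22266$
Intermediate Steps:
$D{\left(F,O \right)} = 143$
$p{\left(R \right)} = 164 - 164 R$ ($p{\left(R \right)} = - 164 \left(R - 1\right) = - 164 \left(-1 + R\right) = 164 - 164 R$)
$T{\left(s \right)} = 2 + 66 s$
$\frac{p{\left(-27 \right)}}{23438} + \frac{D{\left(-171,7 + 5 \right)}}{T{\left(81 \right)}} = \frac{164 - -4428}{23438} + \frac{143}{2 + 66 \cdot 81} = \left(164 + 4428\right) \frac{1}{23438} + \frac{143}{2 + 5346} = 4592 \cdot \frac{1}{23438} + \frac{143}{5348} = \frac{2296}{11719} + 143 \cdot \frac{1}{5348} = \frac{2296}{11719} + \frac{143}{5348} = \frac{13954825}{62673212}$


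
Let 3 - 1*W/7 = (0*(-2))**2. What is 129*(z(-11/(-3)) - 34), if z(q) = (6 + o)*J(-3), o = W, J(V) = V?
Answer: -14835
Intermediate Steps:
W = 21 (W = 21 - 7*(0*(-2))**2 = 21 - 7*0**2 = 21 - 7*0 = 21 + 0 = 21)
o = 21
z(q) = -81 (z(q) = (6 + 21)*(-3) = 27*(-3) = -81)
129*(z(-11/(-3)) - 34) = 129*(-81 - 34) = 129*(-115) = -14835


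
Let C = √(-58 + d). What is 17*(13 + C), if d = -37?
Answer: 221 + 17*I*√95 ≈ 221.0 + 165.7*I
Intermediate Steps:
C = I*√95 (C = √(-58 - 37) = √(-95) = I*√95 ≈ 9.7468*I)
17*(13 + C) = 17*(13 + I*√95) = 221 + 17*I*√95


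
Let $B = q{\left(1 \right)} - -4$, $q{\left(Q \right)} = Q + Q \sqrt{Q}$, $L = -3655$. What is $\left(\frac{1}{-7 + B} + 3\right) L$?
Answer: $-7310$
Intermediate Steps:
$q{\left(Q \right)} = Q + Q^{\frac{3}{2}}$
$B = 6$ ($B = \left(1 + 1^{\frac{3}{2}}\right) - -4 = \left(1 + 1\right) + 4 = 2 + 4 = 6$)
$\left(\frac{1}{-7 + B} + 3\right) L = \left(\frac{1}{-7 + 6} + 3\right) \left(-3655\right) = \left(\frac{1}{-1} + 3\right) \left(-3655\right) = \left(-1 + 3\right) \left(-3655\right) = 2 \left(-3655\right) = -7310$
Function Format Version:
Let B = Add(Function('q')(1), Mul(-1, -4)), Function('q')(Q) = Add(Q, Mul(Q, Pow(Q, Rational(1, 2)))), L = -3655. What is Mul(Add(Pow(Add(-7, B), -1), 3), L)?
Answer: -7310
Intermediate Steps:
Function('q')(Q) = Add(Q, Pow(Q, Rational(3, 2)))
B = 6 (B = Add(Add(1, Pow(1, Rational(3, 2))), Mul(-1, -4)) = Add(Add(1, 1), 4) = Add(2, 4) = 6)
Mul(Add(Pow(Add(-7, B), -1), 3), L) = Mul(Add(Pow(Add(-7, 6), -1), 3), -3655) = Mul(Add(Pow(-1, -1), 3), -3655) = Mul(Add(-1, 3), -3655) = Mul(2, -3655) = -7310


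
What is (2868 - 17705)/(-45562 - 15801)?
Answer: 14837/61363 ≈ 0.24179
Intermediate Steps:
(2868 - 17705)/(-45562 - 15801) = -14837/(-61363) = -14837*(-1/61363) = 14837/61363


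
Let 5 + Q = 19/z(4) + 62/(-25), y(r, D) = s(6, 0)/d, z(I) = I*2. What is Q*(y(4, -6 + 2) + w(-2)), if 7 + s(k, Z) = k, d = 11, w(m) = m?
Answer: 23483/2200 ≈ 10.674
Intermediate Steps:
s(k, Z) = -7 + k
z(I) = 2*I
y(r, D) = -1/11 (y(r, D) = (-7 + 6)/11 = -1*1/11 = -1/11)
Q = -1021/200 (Q = -5 + (19/((2*4)) + 62/(-25)) = -5 + (19/8 + 62*(-1/25)) = -5 + (19*(1/8) - 62/25) = -5 + (19/8 - 62/25) = -5 - 21/200 = -1021/200 ≈ -5.1050)
Q*(y(4, -6 + 2) + w(-2)) = -1021*(-1/11 - 2)/200 = -1021/200*(-23/11) = 23483/2200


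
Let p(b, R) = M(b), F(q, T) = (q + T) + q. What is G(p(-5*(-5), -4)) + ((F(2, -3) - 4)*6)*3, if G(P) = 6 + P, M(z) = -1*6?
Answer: -54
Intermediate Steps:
F(q, T) = T + 2*q (F(q, T) = (T + q) + q = T + 2*q)
M(z) = -6
p(b, R) = -6
G(p(-5*(-5), -4)) + ((F(2, -3) - 4)*6)*3 = (6 - 6) + (((-3 + 2*2) - 4)*6)*3 = 0 + (((-3 + 4) - 4)*6)*3 = 0 + ((1 - 4)*6)*3 = 0 - 3*6*3 = 0 - 18*3 = 0 - 54 = -54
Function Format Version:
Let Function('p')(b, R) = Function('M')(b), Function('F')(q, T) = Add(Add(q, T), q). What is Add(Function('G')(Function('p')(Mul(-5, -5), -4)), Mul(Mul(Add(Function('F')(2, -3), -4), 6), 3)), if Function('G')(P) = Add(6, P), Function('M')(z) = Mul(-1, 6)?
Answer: -54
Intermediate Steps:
Function('F')(q, T) = Add(T, Mul(2, q)) (Function('F')(q, T) = Add(Add(T, q), q) = Add(T, Mul(2, q)))
Function('M')(z) = -6
Function('p')(b, R) = -6
Add(Function('G')(Function('p')(Mul(-5, -5), -4)), Mul(Mul(Add(Function('F')(2, -3), -4), 6), 3)) = Add(Add(6, -6), Mul(Mul(Add(Add(-3, Mul(2, 2)), -4), 6), 3)) = Add(0, Mul(Mul(Add(Add(-3, 4), -4), 6), 3)) = Add(0, Mul(Mul(Add(1, -4), 6), 3)) = Add(0, Mul(Mul(-3, 6), 3)) = Add(0, Mul(-18, 3)) = Add(0, -54) = -54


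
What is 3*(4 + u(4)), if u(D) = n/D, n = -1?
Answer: 45/4 ≈ 11.250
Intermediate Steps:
u(D) = -1/D
3*(4 + u(4)) = 3*(4 - 1/4) = 3*(4 - 1*¼) = 3*(4 - ¼) = 3*(15/4) = 45/4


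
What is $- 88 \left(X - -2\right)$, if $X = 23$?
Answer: $-2200$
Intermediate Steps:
$- 88 \left(X - -2\right) = - 88 \left(23 - -2\right) = - 88 \left(23 + \left(-4 + 6\right)\right) = - 88 \left(23 + 2\right) = \left(-88\right) 25 = -2200$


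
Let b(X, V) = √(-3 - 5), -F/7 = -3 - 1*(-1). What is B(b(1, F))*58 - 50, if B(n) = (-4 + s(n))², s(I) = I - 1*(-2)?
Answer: -282 - 464*I*√2 ≈ -282.0 - 656.2*I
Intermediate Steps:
s(I) = 2 + I (s(I) = I + 2 = 2 + I)
F = 14 (F = -7*(-3 - 1*(-1)) = -7*(-3 + 1) = -7*(-2) = 14)
b(X, V) = 2*I*√2 (b(X, V) = √(-8) = 2*I*√2)
B(n) = (-2 + n)² (B(n) = (-4 + (2 + n))² = (-2 + n)²)
B(b(1, F))*58 - 50 = (-2 + 2*I*√2)²*58 - 50 = 58*(-2 + 2*I*√2)² - 50 = -50 + 58*(-2 + 2*I*√2)²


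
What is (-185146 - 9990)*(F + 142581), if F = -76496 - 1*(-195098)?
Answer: -50966205888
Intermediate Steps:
F = 118602 (F = -76496 + 195098 = 118602)
(-185146 - 9990)*(F + 142581) = (-185146 - 9990)*(118602 + 142581) = -195136*261183 = -50966205888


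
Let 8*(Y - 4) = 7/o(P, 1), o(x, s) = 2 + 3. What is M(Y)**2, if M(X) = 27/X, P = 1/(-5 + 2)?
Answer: 1166400/27889 ≈ 41.823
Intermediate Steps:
P = -1/3 (P = 1/(-3) = -1/3 ≈ -0.33333)
o(x, s) = 5
Y = 167/40 (Y = 4 + (7/5)/8 = 4 + (7*(1/5))/8 = 4 + (1/8)*(7/5) = 4 + 7/40 = 167/40 ≈ 4.1750)
M(Y)**2 = (27/(167/40))**2 = (27*(40/167))**2 = (1080/167)**2 = 1166400/27889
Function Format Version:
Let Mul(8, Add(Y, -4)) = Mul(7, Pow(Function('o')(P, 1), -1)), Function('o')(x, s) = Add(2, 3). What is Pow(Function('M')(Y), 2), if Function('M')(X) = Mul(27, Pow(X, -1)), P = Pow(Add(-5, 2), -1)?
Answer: Rational(1166400, 27889) ≈ 41.823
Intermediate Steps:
P = Rational(-1, 3) (P = Pow(-3, -1) = Rational(-1, 3) ≈ -0.33333)
Function('o')(x, s) = 5
Y = Rational(167, 40) (Y = Add(4, Mul(Rational(1, 8), Mul(7, Pow(5, -1)))) = Add(4, Mul(Rational(1, 8), Mul(7, Rational(1, 5)))) = Add(4, Mul(Rational(1, 8), Rational(7, 5))) = Add(4, Rational(7, 40)) = Rational(167, 40) ≈ 4.1750)
Pow(Function('M')(Y), 2) = Pow(Mul(27, Pow(Rational(167, 40), -1)), 2) = Pow(Mul(27, Rational(40, 167)), 2) = Pow(Rational(1080, 167), 2) = Rational(1166400, 27889)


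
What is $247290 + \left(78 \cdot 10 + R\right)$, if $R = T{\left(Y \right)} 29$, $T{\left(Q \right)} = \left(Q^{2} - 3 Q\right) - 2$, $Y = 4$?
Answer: $248128$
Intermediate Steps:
$T{\left(Q \right)} = -2 + Q^{2} - 3 Q$
$R = 58$ ($R = \left(-2 + 4^{2} - 12\right) 29 = \left(-2 + 16 - 12\right) 29 = 2 \cdot 29 = 58$)
$247290 + \left(78 \cdot 10 + R\right) = 247290 + \left(78 \cdot 10 + 58\right) = 247290 + \left(780 + 58\right) = 247290 + 838 = 248128$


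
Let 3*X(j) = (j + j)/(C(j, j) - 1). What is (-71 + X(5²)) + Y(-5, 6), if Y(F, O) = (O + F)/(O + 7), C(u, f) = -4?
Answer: -2896/39 ≈ -74.256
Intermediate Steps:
X(j) = -2*j/15 (X(j) = ((j + j)/(-4 - 1))/3 = ((2*j)/(-5))/3 = ((2*j)*(-⅕))/3 = (-2*j/5)/3 = -2*j/15)
Y(F, O) = (F + O)/(7 + O)
(-71 + X(5²)) + Y(-5, 6) = (-71 - 2/15*5²) + (-5 + 6)/(7 + 6) = (-71 - 2/15*25) + 1/13 = (-71 - 10/3) + (1/13)*1 = -223/3 + 1/13 = -2896/39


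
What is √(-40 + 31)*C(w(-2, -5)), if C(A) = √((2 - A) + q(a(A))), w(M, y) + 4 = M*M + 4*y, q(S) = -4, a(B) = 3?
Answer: 9*I*√2 ≈ 12.728*I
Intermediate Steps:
w(M, y) = -4 + M² + 4*y (w(M, y) = -4 + (M*M + 4*y) = -4 + (M² + 4*y) = -4 + M² + 4*y)
C(A) = √(-2 - A) (C(A) = √((2 - A) - 4) = √(-2 - A))
√(-40 + 31)*C(w(-2, -5)) = √(-40 + 31)*√(-2 - (-4 + (-2)² + 4*(-5))) = √(-9)*√(-2 - (-4 + 4 - 20)) = (3*I)*√(-2 - 1*(-20)) = (3*I)*√(-2 + 20) = (3*I)*√18 = (3*I)*(3*√2) = 9*I*√2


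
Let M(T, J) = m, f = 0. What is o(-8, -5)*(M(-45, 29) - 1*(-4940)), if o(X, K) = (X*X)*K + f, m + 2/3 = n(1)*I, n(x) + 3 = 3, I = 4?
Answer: -4741760/3 ≈ -1.5806e+6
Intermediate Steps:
n(x) = 0 (n(x) = -3 + 3 = 0)
m = -⅔ (m = -⅔ + 0*4 = -⅔ + 0 = -⅔ ≈ -0.66667)
o(X, K) = K*X² (o(X, K) = (X*X)*K + 0 = X²*K + 0 = K*X² + 0 = K*X²)
M(T, J) = -⅔
o(-8, -5)*(M(-45, 29) - 1*(-4940)) = (-5*(-8)²)*(-⅔ - 1*(-4940)) = (-5*64)*(-⅔ + 4940) = -320*14818/3 = -4741760/3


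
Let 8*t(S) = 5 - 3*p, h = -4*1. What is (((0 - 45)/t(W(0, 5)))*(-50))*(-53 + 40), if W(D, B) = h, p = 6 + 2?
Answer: 234000/19 ≈ 12316.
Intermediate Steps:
p = 8
h = -4
W(D, B) = -4
t(S) = -19/8 (t(S) = (5 - 3*8)/8 = (5 - 24)/8 = (1/8)*(-19) = -19/8)
(((0 - 45)/t(W(0, 5)))*(-50))*(-53 + 40) = (((0 - 45)/(-19/8))*(-50))*(-53 + 40) = (-45*(-8/19)*(-50))*(-13) = ((360/19)*(-50))*(-13) = -18000/19*(-13) = 234000/19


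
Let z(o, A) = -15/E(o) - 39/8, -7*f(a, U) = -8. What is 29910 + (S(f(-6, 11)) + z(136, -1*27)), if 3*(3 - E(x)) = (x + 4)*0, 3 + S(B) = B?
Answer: 1674303/56 ≈ 29898.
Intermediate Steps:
f(a, U) = 8/7 (f(a, U) = -1/7*(-8) = 8/7)
S(B) = -3 + B
E(x) = 3 (E(x) = 3 - (x + 4)*0/3 = 3 - (4 + x)*0/3 = 3 - 1/3*0 = 3 + 0 = 3)
z(o, A) = -79/8 (z(o, A) = -15/3 - 39/8 = -15*1/3 - 39*1/8 = -5 - 39/8 = -79/8)
29910 + (S(f(-6, 11)) + z(136, -1*27)) = 29910 + ((-3 + 8/7) - 79/8) = 29910 + (-13/7 - 79/8) = 29910 - 657/56 = 1674303/56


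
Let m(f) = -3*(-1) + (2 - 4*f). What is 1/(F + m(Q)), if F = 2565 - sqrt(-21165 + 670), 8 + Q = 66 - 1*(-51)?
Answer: 2134/4574451 + I*sqrt(20495)/4574451 ≈ 0.0004665 + 3.1296e-5*I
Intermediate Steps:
Q = 109 (Q = -8 + (66 - 1*(-51)) = -8 + (66 + 51) = -8 + 117 = 109)
m(f) = 5 - 4*f (m(f) = 3 + (2 - 4*f) = 5 - 4*f)
F = 2565 - I*sqrt(20495) (F = 2565 - sqrt(-20495) = 2565 - I*sqrt(20495) ≈ 2565.0 - 143.16*I)
1/(F + m(Q)) = 1/((2565 - I*sqrt(20495)) + (5 - 4*109)) = 1/((2565 - I*sqrt(20495)) + (5 - 436)) = 1/((2565 - I*sqrt(20495)) - 431) = 1/(2134 - I*sqrt(20495))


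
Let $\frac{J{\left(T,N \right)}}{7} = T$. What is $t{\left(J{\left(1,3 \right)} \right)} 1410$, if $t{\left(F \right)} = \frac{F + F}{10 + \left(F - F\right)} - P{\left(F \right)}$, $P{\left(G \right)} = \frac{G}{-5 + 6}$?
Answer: $-7896$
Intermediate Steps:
$J{\left(T,N \right)} = 7 T$
$P{\left(G \right)} = G$ ($P{\left(G \right)} = \frac{G}{1} = 1 G = G$)
$t{\left(F \right)} = - \frac{4 F}{5}$ ($t{\left(F \right)} = \frac{F + F}{10 + \left(F - F\right)} - F = \frac{2 F}{10 + 0} - F = \frac{2 F}{10} - F = 2 F \frac{1}{10} - F = \frac{F}{5} - F = - \frac{4 F}{5}$)
$t{\left(J{\left(1,3 \right)} \right)} 1410 = - \frac{4 \cdot 7 \cdot 1}{5} \cdot 1410 = \left(- \frac{4}{5}\right) 7 \cdot 1410 = \left(- \frac{28}{5}\right) 1410 = -7896$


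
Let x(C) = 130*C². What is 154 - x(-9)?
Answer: -10376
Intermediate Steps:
154 - x(-9) = 154 - 130*(-9)² = 154 - 130*81 = 154 - 1*10530 = 154 - 10530 = -10376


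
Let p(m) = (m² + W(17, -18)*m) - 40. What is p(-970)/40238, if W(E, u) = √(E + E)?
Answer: 470430/20119 - 485*√34/20119 ≈ 23.242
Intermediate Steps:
W(E, u) = √2*√E (W(E, u) = √(2*E) = √2*√E)
p(m) = -40 + m² + m*√34 (p(m) = (m² + (√2*√17)*m) - 40 = (m² + √34*m) - 40 = (m² + m*√34) - 40 = -40 + m² + m*√34)
p(-970)/40238 = (-40 + (-970)² - 970*√34)/40238 = (-40 + 940900 - 970*√34)*(1/40238) = (940860 - 970*√34)*(1/40238) = 470430/20119 - 485*√34/20119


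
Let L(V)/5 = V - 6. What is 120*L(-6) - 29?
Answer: -7229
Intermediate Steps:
L(V) = -30 + 5*V (L(V) = 5*(V - 6) = 5*(-6 + V) = -30 + 5*V)
120*L(-6) - 29 = 120*(-30 + 5*(-6)) - 29 = 120*(-30 - 30) - 29 = 120*(-60) - 29 = -7200 - 29 = -7229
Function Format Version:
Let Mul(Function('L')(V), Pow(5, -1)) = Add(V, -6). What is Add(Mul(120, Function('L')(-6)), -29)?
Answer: -7229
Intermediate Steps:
Function('L')(V) = Add(-30, Mul(5, V)) (Function('L')(V) = Mul(5, Add(V, -6)) = Mul(5, Add(-6, V)) = Add(-30, Mul(5, V)))
Add(Mul(120, Function('L')(-6)), -29) = Add(Mul(120, Add(-30, Mul(5, -6))), -29) = Add(Mul(120, Add(-30, -30)), -29) = Add(Mul(120, -60), -29) = Add(-7200, -29) = -7229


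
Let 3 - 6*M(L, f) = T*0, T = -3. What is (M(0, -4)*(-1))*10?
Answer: -5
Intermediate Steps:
M(L, f) = ½ (M(L, f) = ½ - (-1)*0/2 = ½ - ⅙*0 = ½ + 0 = ½)
(M(0, -4)*(-1))*10 = ((½)*(-1))*10 = -½*10 = -5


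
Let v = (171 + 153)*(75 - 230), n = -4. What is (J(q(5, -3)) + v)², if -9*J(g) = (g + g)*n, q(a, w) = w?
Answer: 22700846224/9 ≈ 2.5223e+9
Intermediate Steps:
J(g) = 8*g/9 (J(g) = -(g + g)*(-4)/9 = -2*g*(-4)/9 = -(-8)*g/9 = 8*g/9)
v = -50220 (v = 324*(-155) = -50220)
(J(q(5, -3)) + v)² = ((8/9)*(-3) - 50220)² = (-8/3 - 50220)² = (-150668/3)² = 22700846224/9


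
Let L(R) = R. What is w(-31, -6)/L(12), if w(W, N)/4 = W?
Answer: -31/3 ≈ -10.333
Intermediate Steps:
w(W, N) = 4*W
w(-31, -6)/L(12) = (4*(-31))/12 = -124*1/12 = -31/3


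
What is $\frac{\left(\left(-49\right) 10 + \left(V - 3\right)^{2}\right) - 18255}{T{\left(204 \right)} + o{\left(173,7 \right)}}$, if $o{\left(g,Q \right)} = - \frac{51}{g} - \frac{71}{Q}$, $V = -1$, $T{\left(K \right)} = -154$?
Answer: $\frac{2520091}{22126} \approx 113.9$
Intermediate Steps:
$o{\left(g,Q \right)} = - \frac{71}{Q} - \frac{51}{g}$
$\frac{\left(\left(-49\right) 10 + \left(V - 3\right)^{2}\right) - 18255}{T{\left(204 \right)} + o{\left(173,7 \right)}} = \frac{\left(\left(-49\right) 10 + \left(-1 - 3\right)^{2}\right) - 18255}{-154 - \left(\frac{51}{173} + \frac{71}{7}\right)} = \frac{\left(-490 + \left(-4\right)^{2}\right) - 18255}{-154 - \frac{12640}{1211}} = \frac{\left(-490 + 16\right) - 18255}{-154 - \frac{12640}{1211}} = \frac{-474 - 18255}{-154 - \frac{12640}{1211}} = - \frac{18729}{- \frac{199134}{1211}} = \left(-18729\right) \left(- \frac{1211}{199134}\right) = \frac{2520091}{22126}$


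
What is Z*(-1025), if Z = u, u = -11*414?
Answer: 4667850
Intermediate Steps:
u = -4554
Z = -4554
Z*(-1025) = -4554*(-1025) = 4667850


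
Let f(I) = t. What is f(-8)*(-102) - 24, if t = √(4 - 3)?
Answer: -126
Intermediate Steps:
t = 1 (t = √1 = 1)
f(I) = 1
f(-8)*(-102) - 24 = 1*(-102) - 24 = -102 - 1*24 = -102 - 24 = -126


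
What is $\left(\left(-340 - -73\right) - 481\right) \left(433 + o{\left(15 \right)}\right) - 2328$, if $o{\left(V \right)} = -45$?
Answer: $-292552$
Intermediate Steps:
$\left(\left(-340 - -73\right) - 481\right) \left(433 + o{\left(15 \right)}\right) - 2328 = \left(\left(-340 - -73\right) - 481\right) \left(433 - 45\right) - 2328 = \left(\left(-340 + 73\right) - 481\right) 388 - 2328 = \left(-267 - 481\right) 388 - 2328 = \left(-748\right) 388 - 2328 = -290224 - 2328 = -292552$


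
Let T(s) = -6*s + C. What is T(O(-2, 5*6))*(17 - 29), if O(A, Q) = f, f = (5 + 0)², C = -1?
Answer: 1812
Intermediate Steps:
f = 25 (f = 5² = 25)
O(A, Q) = 25
T(s) = -1 - 6*s (T(s) = -6*s - 1 = -1 - 6*s)
T(O(-2, 5*6))*(17 - 29) = (-1 - 6*25)*(17 - 29) = (-1 - 150)*(-12) = -151*(-12) = 1812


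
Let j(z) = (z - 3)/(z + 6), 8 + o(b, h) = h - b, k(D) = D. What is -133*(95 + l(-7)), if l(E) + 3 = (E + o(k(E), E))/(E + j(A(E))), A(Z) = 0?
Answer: -12502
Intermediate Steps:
o(b, h) = -8 + h - b (o(b, h) = -8 + (h - b) = -8 + h - b)
j(z) = (-3 + z)/(6 + z)
l(E) = -3 + (-8 + E)/(-½ + E) (l(E) = -3 + (E + (-8 + E - E))/(E + (-3 + 0)/(6 + 0)) = -3 + (E - 8)/(E - 3/6) = -3 + (-8 + E)/(E + (⅙)*(-3)) = -3 + (-8 + E)/(E - ½) = -3 + (-8 + E)/(-½ + E))
-133*(95 + l(-7)) = -133*(95 + (-13 - 4*(-7))/(-1 + 2*(-7))) = -133*(95 + (-13 + 28)/(-1 - 14)) = -133*(95 + 15/(-15)) = -133*(95 - 1/15*15) = -133*(95 - 1) = -133*94 = -12502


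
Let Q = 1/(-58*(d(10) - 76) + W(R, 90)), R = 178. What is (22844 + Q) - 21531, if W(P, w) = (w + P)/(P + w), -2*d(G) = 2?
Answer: 5865172/4467 ≈ 1313.0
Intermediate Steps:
d(G) = -1 (d(G) = -½*2 = -1)
W(P, w) = 1 (W(P, w) = (P + w)/(P + w) = 1)
Q = 1/4467 (Q = 1/(-58*(-1 - 76) + 1) = 1/(-58*(-77) + 1) = 1/(4466 + 1) = 1/4467 ≈ 0.00022386)
(22844 + Q) - 21531 = (22844 + 1/4467) - 21531 = 102044149/4467 - 21531 = 5865172/4467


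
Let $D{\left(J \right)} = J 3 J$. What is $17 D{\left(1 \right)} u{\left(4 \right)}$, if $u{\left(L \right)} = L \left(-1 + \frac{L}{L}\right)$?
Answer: $0$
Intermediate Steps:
$D{\left(J \right)} = 3 J^{2}$ ($D{\left(J \right)} = 3 J J = 3 J^{2}$)
$u{\left(L \right)} = 0$ ($u{\left(L \right)} = L \left(-1 + 1\right) = L 0 = 0$)
$17 D{\left(1 \right)} u{\left(4 \right)} = 17 \cdot 3 \cdot 1^{2} \cdot 0 = 17 \cdot 3 \cdot 1 \cdot 0 = 17 \cdot 3 \cdot 0 = 51 \cdot 0 = 0$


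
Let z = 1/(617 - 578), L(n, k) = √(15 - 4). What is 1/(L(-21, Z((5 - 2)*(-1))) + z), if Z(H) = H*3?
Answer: -39/16730 + 1521*√11/16730 ≈ 0.29920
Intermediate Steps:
Z(H) = 3*H
L(n, k) = √11
z = 1/39 ≈ 0.025641
1/(L(-21, Z((5 - 2)*(-1))) + z) = 1/(√11 + 1/39) = 1/(1/39 + √11)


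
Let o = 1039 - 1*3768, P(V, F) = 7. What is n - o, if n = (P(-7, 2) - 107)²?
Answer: 12729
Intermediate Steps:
n = 10000 (n = (7 - 107)² = (-100)² = 10000)
o = -2729 (o = 1039 - 3768 = -2729)
n - o = 10000 - 1*(-2729) = 10000 + 2729 = 12729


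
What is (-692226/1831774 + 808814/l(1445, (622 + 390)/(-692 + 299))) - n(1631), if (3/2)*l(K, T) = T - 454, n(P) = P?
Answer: -704793835896151/164341267958 ≈ -4288.6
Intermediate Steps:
l(K, T) = -908/3 + 2*T/3 (l(K, T) = 2*(T - 454)/3 = 2*(-454 + T)/3 = -908/3 + 2*T/3)
(-692226/1831774 + 808814/l(1445, (622 + 390)/(-692 + 299))) - n(1631) = (-692226/1831774 + 808814/(-908/3 + 2*((622 + 390)/(-692 + 299))/3)) - 1*1631 = (-692226*1/1831774 + 808814/(-908/3 + 2*(1012/(-393))/3)) - 1631 = (-346113/915887 + 808814/(-908/3 + 2*(1012*(-1/393))/3)) - 1631 = (-346113/915887 + 808814/(-908/3 + (2/3)*(-1012/393))) - 1631 = (-346113/915887 + 808814/(-908/3 - 2024/1179)) - 1631 = (-346113/915887 + 808814/(-358868/1179)) - 1631 = (-346113/915887 + 808814*(-1179/358868)) - 1631 = (-346113/915887 - 476795853/179434) - 1631 = -436753227856653/164341267958 - 1631 = -704793835896151/164341267958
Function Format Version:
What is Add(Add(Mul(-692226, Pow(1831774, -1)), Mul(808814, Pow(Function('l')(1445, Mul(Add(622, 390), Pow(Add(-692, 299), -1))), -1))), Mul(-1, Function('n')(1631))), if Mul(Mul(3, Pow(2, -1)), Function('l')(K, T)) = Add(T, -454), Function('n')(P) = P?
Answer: Rational(-704793835896151, 164341267958) ≈ -4288.6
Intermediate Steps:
Function('l')(K, T) = Add(Rational(-908, 3), Mul(Rational(2, 3), T)) (Function('l')(K, T) = Mul(Rational(2, 3), Add(T, -454)) = Mul(Rational(2, 3), Add(-454, T)) = Add(Rational(-908, 3), Mul(Rational(2, 3), T)))
Add(Add(Mul(-692226, Pow(1831774, -1)), Mul(808814, Pow(Function('l')(1445, Mul(Add(622, 390), Pow(Add(-692, 299), -1))), -1))), Mul(-1, Function('n')(1631))) = Add(Add(Mul(-692226, Pow(1831774, -1)), Mul(808814, Pow(Add(Rational(-908, 3), Mul(Rational(2, 3), Mul(Add(622, 390), Pow(Add(-692, 299), -1)))), -1))), Mul(-1, 1631)) = Add(Add(Mul(-692226, Rational(1, 1831774)), Mul(808814, Pow(Add(Rational(-908, 3), Mul(Rational(2, 3), Mul(1012, Pow(-393, -1)))), -1))), -1631) = Add(Add(Rational(-346113, 915887), Mul(808814, Pow(Add(Rational(-908, 3), Mul(Rational(2, 3), Mul(1012, Rational(-1, 393)))), -1))), -1631) = Add(Add(Rational(-346113, 915887), Mul(808814, Pow(Add(Rational(-908, 3), Mul(Rational(2, 3), Rational(-1012, 393))), -1))), -1631) = Add(Add(Rational(-346113, 915887), Mul(808814, Pow(Add(Rational(-908, 3), Rational(-2024, 1179)), -1))), -1631) = Add(Add(Rational(-346113, 915887), Mul(808814, Pow(Rational(-358868, 1179), -1))), -1631) = Add(Add(Rational(-346113, 915887), Mul(808814, Rational(-1179, 358868))), -1631) = Add(Add(Rational(-346113, 915887), Rational(-476795853, 179434)), -1631) = Add(Rational(-436753227856653, 164341267958), -1631) = Rational(-704793835896151, 164341267958)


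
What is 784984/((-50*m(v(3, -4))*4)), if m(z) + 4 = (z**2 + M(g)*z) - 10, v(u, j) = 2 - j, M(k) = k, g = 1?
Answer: -98123/700 ≈ -140.18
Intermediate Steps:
m(z) = -14 + z + z**2 (m(z) = -4 + ((z**2 + 1*z) - 10) = -4 + ((z**2 + z) - 10) = -4 + ((z + z**2) - 10) = -4 + (-10 + z + z**2) = -14 + z + z**2)
784984/((-50*m(v(3, -4))*4)) = 784984/((-50*(-14 + (2 - 1*(-4)) + (2 - 1*(-4))**2)*4)) = 784984/((-50*(-14 + (2 + 4) + (2 + 4)**2)*4)) = 784984/((-50*(-14 + 6 + 6**2)*4)) = 784984/((-50*(-14 + 6 + 36)*4)) = 784984/((-50*28*4)) = 784984/((-1400*4)) = 784984/(-5600) = 784984*(-1/5600) = -98123/700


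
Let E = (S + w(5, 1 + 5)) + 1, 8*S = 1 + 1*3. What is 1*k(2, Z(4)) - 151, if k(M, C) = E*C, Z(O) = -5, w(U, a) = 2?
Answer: -337/2 ≈ -168.50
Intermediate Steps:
S = 1/2 (S = (1 + 1*3)/8 = (1 + 3)/8 = (1/8)*4 = 1/2 ≈ 0.50000)
E = 7/2 (E = (1/2 + 2) + 1 = 5/2 + 1 = 7/2 ≈ 3.5000)
k(M, C) = 7*C/2
1*k(2, Z(4)) - 151 = 1*((7/2)*(-5)) - 151 = 1*(-35/2) - 151 = -35/2 - 151 = -337/2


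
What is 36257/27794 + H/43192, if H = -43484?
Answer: 1718356/5771531 ≈ 0.29773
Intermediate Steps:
36257/27794 + H/43192 = 36257/27794 - 43484/43192 = 36257*(1/27794) - 43484*1/43192 = 2789/2138 - 10871/10798 = 1718356/5771531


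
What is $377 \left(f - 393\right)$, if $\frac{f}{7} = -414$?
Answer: $-1240707$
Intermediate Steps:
$f = -2898$ ($f = 7 \left(-414\right) = -2898$)
$377 \left(f - 393\right) = 377 \left(-2898 - 393\right) = 377 \left(-3291\right) = -1240707$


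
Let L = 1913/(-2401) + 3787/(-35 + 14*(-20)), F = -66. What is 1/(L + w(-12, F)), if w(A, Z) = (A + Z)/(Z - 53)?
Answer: -1836765/22341512 ≈ -0.082213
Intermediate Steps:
w(A, Z) = (A + Z)/(-53 + Z)
L = -1385026/108045 (L = 1913*(-1/2401) + 3787/(-35 - 280) = -1913/2401 + 3787/(-315) = -1913/2401 + 3787*(-1/315) = -1913/2401 - 541/45 = -1385026/108045 ≈ -12.819)
1/(L + w(-12, F)) = 1/(-1385026/108045 + (-12 - 66)/(-53 - 66)) = 1/(-1385026/108045 - 78/(-119)) = 1/(-1385026/108045 - 1/119*(-78)) = 1/(-1385026/108045 + 78/119) = 1/(-22341512/1836765) = -1836765/22341512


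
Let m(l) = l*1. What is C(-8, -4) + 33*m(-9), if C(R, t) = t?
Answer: -301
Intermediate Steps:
m(l) = l
C(-8, -4) + 33*m(-9) = -4 + 33*(-9) = -4 - 297 = -301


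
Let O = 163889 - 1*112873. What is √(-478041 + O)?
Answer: 5*I*√17081 ≈ 653.47*I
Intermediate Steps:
O = 51016 (O = 163889 - 112873 = 51016)
√(-478041 + O) = √(-478041 + 51016) = √(-427025) = 5*I*√17081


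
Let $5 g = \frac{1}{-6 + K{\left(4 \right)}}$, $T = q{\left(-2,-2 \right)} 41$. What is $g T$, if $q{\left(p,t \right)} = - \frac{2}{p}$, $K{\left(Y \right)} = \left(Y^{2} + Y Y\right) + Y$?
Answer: $\frac{41}{150} \approx 0.27333$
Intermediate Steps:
$K{\left(Y \right)} = Y + 2 Y^{2}$ ($K{\left(Y \right)} = \left(Y^{2} + Y^{2}\right) + Y = 2 Y^{2} + Y = Y + 2 Y^{2}$)
$T = 41$ ($T = - \frac{2}{-2} \cdot 41 = \left(-2\right) \left(- \frac{1}{2}\right) 41 = 1 \cdot 41 = 41$)
$g = \frac{1}{150}$ ($g = \frac{1}{5 \left(-6 + 4 \left(1 + 2 \cdot 4\right)\right)} = \frac{1}{5 \left(-6 + 4 \left(1 + 8\right)\right)} = \frac{1}{5 \left(-6 + 4 \cdot 9\right)} = \frac{1}{5 \left(-6 + 36\right)} = \frac{1}{5 \cdot 30} = \frac{1}{5} \cdot \frac{1}{30} = \frac{1}{150} \approx 0.0066667$)
$g T = \frac{1}{150} \cdot 41 = \frac{41}{150}$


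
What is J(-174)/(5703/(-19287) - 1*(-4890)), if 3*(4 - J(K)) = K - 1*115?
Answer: 645043/31435909 ≈ 0.020519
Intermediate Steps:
J(K) = 127/3 - K/3 (J(K) = 4 - (K - 1*115)/3 = 4 - (K - 115)/3 = 4 - (-115 + K)/3 = 4 + (115/3 - K/3) = 127/3 - K/3)
J(-174)/(5703/(-19287) - 1*(-4890)) = (127/3 - ⅓*(-174))/(5703/(-19287) - 1*(-4890)) = (127/3 + 58)/(5703*(-1/19287) + 4890) = 301/(3*(-1901/6429 + 4890)) = 301/(3*(31435909/6429)) = (301/3)*(6429/31435909) = 645043/31435909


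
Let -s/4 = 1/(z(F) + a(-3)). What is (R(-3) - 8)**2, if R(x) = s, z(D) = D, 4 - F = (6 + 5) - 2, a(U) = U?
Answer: 225/4 ≈ 56.250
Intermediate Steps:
F = -5 (F = 4 - ((6 + 5) - 2) = 4 - (11 - 2) = 4 - 1*9 = 4 - 9 = -5)
s = 1/2 (s = -4/(-5 - 3) = -4/(-8) = -4*(-1/8) = 1/2 ≈ 0.50000)
R(x) = 1/2
(R(-3) - 8)**2 = (1/2 - 8)**2 = (-15/2)**2 = 225/4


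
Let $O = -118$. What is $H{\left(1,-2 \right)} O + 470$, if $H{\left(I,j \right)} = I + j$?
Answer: $588$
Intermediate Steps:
$H{\left(1,-2 \right)} O + 470 = \left(1 - 2\right) \left(-118\right) + 470 = \left(-1\right) \left(-118\right) + 470 = 118 + 470 = 588$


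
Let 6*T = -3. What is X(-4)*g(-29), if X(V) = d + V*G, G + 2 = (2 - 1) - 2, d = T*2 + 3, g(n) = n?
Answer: -406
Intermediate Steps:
T = -1/2 (T = (1/6)*(-3) = -1/2 ≈ -0.50000)
d = 2 (d = -1/2*2 + 3 = -1 + 3 = 2)
G = -3 (G = -2 + ((2 - 1) - 2) = -2 + (1 - 2) = -2 - 1 = -3)
X(V) = 2 - 3*V (X(V) = 2 + V*(-3) = 2 - 3*V)
X(-4)*g(-29) = (2 - 3*(-4))*(-29) = (2 + 12)*(-29) = 14*(-29) = -406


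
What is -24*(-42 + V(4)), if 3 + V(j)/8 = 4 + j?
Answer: 48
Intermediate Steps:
V(j) = 8 + 8*j (V(j) = -24 + 8*(4 + j) = -24 + (32 + 8*j) = 8 + 8*j)
-24*(-42 + V(4)) = -24*(-42 + (8 + 8*4)) = -24*(-42 + (8 + 32)) = -24*(-42 + 40) = -24*(-2) = 48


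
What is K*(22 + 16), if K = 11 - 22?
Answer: -418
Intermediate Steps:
K = -11
K*(22 + 16) = -11*(22 + 16) = -11*38 = -418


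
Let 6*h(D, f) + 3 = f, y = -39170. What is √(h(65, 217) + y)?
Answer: I*√352209/3 ≈ 197.82*I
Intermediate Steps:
h(D, f) = -½ + f/6
√(h(65, 217) + y) = √((-½ + (⅙)*217) - 39170) = √((-½ + 217/6) - 39170) = √(107/3 - 39170) = √(-117403/3) = I*√352209/3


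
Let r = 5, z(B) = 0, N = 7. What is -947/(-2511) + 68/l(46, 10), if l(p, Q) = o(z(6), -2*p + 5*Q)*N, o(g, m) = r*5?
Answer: 336473/439425 ≈ 0.76571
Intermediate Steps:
o(g, m) = 25 (o(g, m) = 5*5 = 25)
l(p, Q) = 175 (l(p, Q) = 25*7 = 175)
-947/(-2511) + 68/l(46, 10) = -947/(-2511) + 68/175 = -947*(-1/2511) + 68*(1/175) = 947/2511 + 68/175 = 336473/439425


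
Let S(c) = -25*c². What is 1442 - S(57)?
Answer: 82667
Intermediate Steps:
1442 - S(57) = 1442 - (-25)*57² = 1442 - (-25)*3249 = 1442 - 1*(-81225) = 1442 + 81225 = 82667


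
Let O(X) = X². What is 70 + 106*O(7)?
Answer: 5264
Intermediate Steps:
70 + 106*O(7) = 70 + 106*7² = 70 + 106*49 = 70 + 5194 = 5264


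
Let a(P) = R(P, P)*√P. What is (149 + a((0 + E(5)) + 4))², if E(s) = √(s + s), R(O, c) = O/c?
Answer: (149 + √(4 + √10))² ≈ 23006.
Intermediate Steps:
E(s) = √2*√s (E(s) = √(2*s) = √2*√s)
a(P) = √P (a(P) = (P/P)*√P = 1*√P = √P)
(149 + a((0 + E(5)) + 4))² = (149 + √((0 + √2*√5) + 4))² = (149 + √((0 + √10) + 4))² = (149 + √(√10 + 4))² = (149 + √(4 + √10))²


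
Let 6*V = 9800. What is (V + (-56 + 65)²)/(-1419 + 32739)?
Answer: 5143/93960 ≈ 0.054736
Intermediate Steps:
V = 4900/3 (V = (⅙)*9800 = 4900/3 ≈ 1633.3)
(V + (-56 + 65)²)/(-1419 + 32739) = (4900/3 + (-56 + 65)²)/(-1419 + 32739) = (4900/3 + 9²)/31320 = (4900/3 + 81)*(1/31320) = (5143/3)*(1/31320) = 5143/93960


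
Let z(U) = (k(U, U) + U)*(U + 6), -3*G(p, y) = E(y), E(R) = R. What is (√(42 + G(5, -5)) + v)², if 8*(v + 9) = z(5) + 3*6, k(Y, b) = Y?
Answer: (21 + √393)²/9 ≈ 185.18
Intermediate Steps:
G(p, y) = -y/3
z(U) = 2*U*(6 + U) (z(U) = (U + U)*(U + 6) = (2*U)*(6 + U) = 2*U*(6 + U))
v = 7 (v = -9 + (2*5*(6 + 5) + 3*6)/8 = -9 + (2*5*11 + 18)/8 = -9 + (110 + 18)/8 = -9 + (⅛)*128 = -9 + 16 = 7)
(√(42 + G(5, -5)) + v)² = (√(42 - ⅓*(-5)) + 7)² = (√(42 + 5/3) + 7)² = (√(131/3) + 7)² = (√393/3 + 7)² = (7 + √393/3)²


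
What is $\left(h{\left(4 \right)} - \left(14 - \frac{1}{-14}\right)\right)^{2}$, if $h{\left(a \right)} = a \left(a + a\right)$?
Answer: $\frac{63001}{196} \approx 321.43$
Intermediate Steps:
$h{\left(a \right)} = 2 a^{2}$ ($h{\left(a \right)} = a 2 a = 2 a^{2}$)
$\left(h{\left(4 \right)} - \left(14 - \frac{1}{-14}\right)\right)^{2} = \left(2 \cdot 4^{2} - \left(14 - \frac{1}{-14}\right)\right)^{2} = \left(2 \cdot 16 - \frac{197}{14}\right)^{2} = \left(32 - \frac{197}{14}\right)^{2} = \left(\frac{251}{14}\right)^{2} = \frac{63001}{196}$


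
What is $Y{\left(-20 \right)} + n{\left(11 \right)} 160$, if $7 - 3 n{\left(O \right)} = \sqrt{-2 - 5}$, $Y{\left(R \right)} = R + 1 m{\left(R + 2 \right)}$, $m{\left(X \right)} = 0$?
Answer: $\frac{1060}{3} - \frac{160 i \sqrt{7}}{3} \approx 353.33 - 141.11 i$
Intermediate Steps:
$Y{\left(R \right)} = R$ ($Y{\left(R \right)} = R + 1 \cdot 0 = R + 0 = R$)
$n{\left(O \right)} = \frac{7}{3} - \frac{i \sqrt{7}}{3}$ ($n{\left(O \right)} = \frac{7}{3} - \frac{\sqrt{-2 - 5}}{3} = \frac{7}{3} - \frac{\sqrt{-7}}{3} = \frac{7}{3} - \frac{i \sqrt{7}}{3}$)
$Y{\left(-20 \right)} + n{\left(11 \right)} 160 = -20 + \left(\frac{7}{3} - \frac{i \sqrt{7}}{3}\right) 160 = -20 + \left(\frac{1120}{3} - \frac{160 i \sqrt{7}}{3}\right) = \frac{1060}{3} - \frac{160 i \sqrt{7}}{3}$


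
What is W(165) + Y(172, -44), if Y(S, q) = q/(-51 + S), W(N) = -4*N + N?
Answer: -5449/11 ≈ -495.36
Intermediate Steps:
W(N) = -3*N
W(165) + Y(172, -44) = -3*165 - 44/(-51 + 172) = -495 - 44/121 = -495 - 44*1/121 = -495 - 4/11 = -5449/11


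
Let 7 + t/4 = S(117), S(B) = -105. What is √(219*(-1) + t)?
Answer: I*√667 ≈ 25.826*I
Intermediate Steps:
t = -448 (t = -28 + 4*(-105) = -28 - 420 = -448)
√(219*(-1) + t) = √(219*(-1) - 448) = √(-219 - 448) = √(-667) = I*√667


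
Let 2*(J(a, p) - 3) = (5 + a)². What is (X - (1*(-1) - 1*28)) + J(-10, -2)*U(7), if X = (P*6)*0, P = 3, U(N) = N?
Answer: 275/2 ≈ 137.50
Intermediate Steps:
J(a, p) = 3 + (5 + a)²/2
X = 0 (X = (3*6)*0 = 18*0 = 0)
(X - (1*(-1) - 1*28)) + J(-10, -2)*U(7) = (0 - (1*(-1) - 1*28)) + (3 + (5 - 10)²/2)*7 = (0 - (-1 - 28)) + (3 + (½)*(-5)²)*7 = (0 - 1*(-29)) + (3 + (½)*25)*7 = (0 + 29) + (3 + 25/2)*7 = 29 + (31/2)*7 = 29 + 217/2 = 275/2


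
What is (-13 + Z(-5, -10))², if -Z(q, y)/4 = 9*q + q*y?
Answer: 1089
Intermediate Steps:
Z(q, y) = -36*q - 4*q*y (Z(q, y) = -4*(9*q + q*y) = -36*q - 4*q*y)
(-13 + Z(-5, -10))² = (-13 - 4*(-5)*(9 - 10))² = (-13 - 4*(-5)*(-1))² = (-13 - 20)² = (-33)² = 1089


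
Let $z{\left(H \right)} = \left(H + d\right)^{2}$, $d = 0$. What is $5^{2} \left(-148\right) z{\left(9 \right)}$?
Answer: $-299700$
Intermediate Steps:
$z{\left(H \right)} = H^{2}$ ($z{\left(H \right)} = \left(H + 0\right)^{2} = H^{2}$)
$5^{2} \left(-148\right) z{\left(9 \right)} = 5^{2} \left(-148\right) 9^{2} = 25 \left(-148\right) 81 = \left(-3700\right) 81 = -299700$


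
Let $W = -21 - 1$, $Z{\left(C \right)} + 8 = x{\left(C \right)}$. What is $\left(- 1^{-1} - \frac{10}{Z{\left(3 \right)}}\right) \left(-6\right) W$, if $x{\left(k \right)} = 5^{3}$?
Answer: $- \frac{5588}{39} \approx -143.28$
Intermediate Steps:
$x{\left(k \right)} = 125$
$Z{\left(C \right)} = 117$ ($Z{\left(C \right)} = -8 + 125 = 117$)
$W = -22$
$\left(- 1^{-1} - \frac{10}{Z{\left(3 \right)}}\right) \left(-6\right) W = \left(- 1^{-1} - \frac{10}{117}\right) \left(-6\right) \left(-22\right) = \left(\left(-1\right) 1 - \frac{10}{117}\right) \left(-6\right) \left(-22\right) = \left(-1 - \frac{10}{117}\right) \left(-6\right) \left(-22\right) = \left(- \frac{127}{117}\right) \left(-6\right) \left(-22\right) = \frac{254}{39} \left(-22\right) = - \frac{5588}{39}$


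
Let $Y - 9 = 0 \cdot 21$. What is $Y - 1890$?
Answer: $-1881$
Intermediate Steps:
$Y = 9$ ($Y = 9 + 0 \cdot 21 = 9 + 0 = 9$)
$Y - 1890 = 9 - 1890 = -1881$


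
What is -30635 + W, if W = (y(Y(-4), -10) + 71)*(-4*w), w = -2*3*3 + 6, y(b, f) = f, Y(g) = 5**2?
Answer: -27707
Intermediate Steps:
Y(g) = 25
w = -12 (w = -6*3 + 6 = -18 + 6 = -12)
W = 2928 (W = (-10 + 71)*(-4*(-12)) = 61*48 = 2928)
-30635 + W = -30635 + 2928 = -27707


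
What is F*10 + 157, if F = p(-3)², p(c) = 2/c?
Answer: 1453/9 ≈ 161.44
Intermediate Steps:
F = 4/9 (F = (2/(-3))² = (2*(-⅓))² = (-⅔)² = 4/9 ≈ 0.44444)
F*10 + 157 = (4/9)*10 + 157 = 40/9 + 157 = 1453/9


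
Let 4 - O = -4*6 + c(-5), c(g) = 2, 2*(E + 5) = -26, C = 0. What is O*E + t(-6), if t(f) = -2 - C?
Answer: -470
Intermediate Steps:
E = -18 (E = -5 + (½)*(-26) = -5 - 13 = -18)
O = 26 (O = 4 - (-4*6 + 2) = 4 - (-24 + 2) = 4 - 1*(-22) = 4 + 22 = 26)
t(f) = -2 (t(f) = -2 - 1*0 = -2 + 0 = -2)
O*E + t(-6) = 26*(-18) - 2 = -468 - 2 = -470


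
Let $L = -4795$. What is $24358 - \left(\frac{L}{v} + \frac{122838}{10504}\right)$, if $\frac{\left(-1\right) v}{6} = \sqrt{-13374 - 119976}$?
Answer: $\frac{127866797}{5252} + \frac{137 i \sqrt{5334}}{4572} \approx 24346.0 + 2.1885 i$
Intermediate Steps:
$v = - 30 i \sqrt{5334}$ ($v = - 6 \sqrt{-13374 - 119976} = - 6 \sqrt{-133350} = - 6 \cdot 5 i \sqrt{5334} = - 30 i \sqrt{5334} \approx - 2191.0 i$)
$24358 - \left(\frac{L}{v} + \frac{122838}{10504}\right) = 24358 - \left(- \frac{4795}{\left(-30\right) i \sqrt{5334}} + \frac{122838}{10504}\right) = 24358 - \left(- 4795 \frac{i \sqrt{5334}}{160020} + 122838 \cdot \frac{1}{10504}\right) = 24358 - \left(- \frac{137 i \sqrt{5334}}{4572} + \frac{61419}{5252}\right) = 24358 - \left(\frac{61419}{5252} - \frac{137 i \sqrt{5334}}{4572}\right) = \frac{127866797}{5252} + \frac{137 i \sqrt{5334}}{4572}$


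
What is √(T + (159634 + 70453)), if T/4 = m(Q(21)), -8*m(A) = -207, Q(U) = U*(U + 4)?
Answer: √920762/2 ≈ 479.78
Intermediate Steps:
Q(U) = U*(4 + U)
m(A) = 207/8 (m(A) = -⅛*(-207) = 207/8)
T = 207/2 (T = 4*(207/8) = 207/2 ≈ 103.50)
√(T + (159634 + 70453)) = √(207/2 + (159634 + 70453)) = √(207/2 + 230087) = √(460381/2) = √920762/2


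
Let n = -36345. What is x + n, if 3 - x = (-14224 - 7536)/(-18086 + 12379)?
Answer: -207425554/5707 ≈ -36346.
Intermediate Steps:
x = -4639/5707 (x = 3 - (-14224 - 7536)/(-18086 + 12379) = 3 - (-21760)/(-5707) = 3 - (-21760)*(-1)/5707 = 3 - 1*21760/5707 = 3 - 21760/5707 = -4639/5707 ≈ -0.81286)
x + n = -4639/5707 - 36345 = -207425554/5707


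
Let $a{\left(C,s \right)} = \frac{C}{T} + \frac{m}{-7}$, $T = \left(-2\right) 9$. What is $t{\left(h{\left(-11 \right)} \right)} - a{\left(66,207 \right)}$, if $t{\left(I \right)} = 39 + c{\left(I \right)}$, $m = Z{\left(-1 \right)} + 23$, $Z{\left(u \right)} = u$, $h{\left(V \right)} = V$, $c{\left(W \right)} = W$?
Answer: $\frac{731}{21} \approx 34.81$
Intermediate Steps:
$T = -18$
$m = 22$ ($m = -1 + 23 = 22$)
$a{\left(C,s \right)} = - \frac{22}{7} - \frac{C}{18}$ ($a{\left(C,s \right)} = \frac{C}{-18} + \frac{22}{-7} = C \left(- \frac{1}{18}\right) + 22 \left(- \frac{1}{7}\right) = - \frac{C}{18} - \frac{22}{7} = - \frac{22}{7} - \frac{C}{18}$)
$t{\left(I \right)} = 39 + I$
$t{\left(h{\left(-11 \right)} \right)} - a{\left(66,207 \right)} = \left(39 - 11\right) - \left(- \frac{22}{7} - \frac{11}{3}\right) = 28 - \left(- \frac{22}{7} - \frac{11}{3}\right) = 28 - - \frac{143}{21} = 28 + \frac{143}{21} = \frac{731}{21}$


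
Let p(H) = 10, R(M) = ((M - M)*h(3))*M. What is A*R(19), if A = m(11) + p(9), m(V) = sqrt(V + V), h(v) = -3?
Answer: 0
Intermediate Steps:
m(V) = sqrt(2)*sqrt(V) (m(V) = sqrt(2*V) = sqrt(2)*sqrt(V))
R(M) = 0 (R(M) = ((M - M)*(-3))*M = (0*(-3))*M = 0*M = 0)
A = 10 + sqrt(22) (A = sqrt(2)*sqrt(11) + 10 = sqrt(22) + 10 = 10 + sqrt(22) ≈ 14.690)
A*R(19) = (10 + sqrt(22))*0 = 0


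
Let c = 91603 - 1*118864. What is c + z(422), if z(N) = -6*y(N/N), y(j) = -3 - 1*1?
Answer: -27237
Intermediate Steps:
y(j) = -4 (y(j) = -3 - 1 = -4)
z(N) = 24 (z(N) = -6*(-4) = 24)
c = -27261 (c = 91603 - 118864 = -27261)
c + z(422) = -27261 + 24 = -27237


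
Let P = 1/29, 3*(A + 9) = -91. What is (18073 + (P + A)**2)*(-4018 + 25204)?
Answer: 349531566692/841 ≈ 4.1561e+8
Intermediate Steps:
A = -118/3 (A = -9 + (1/3)*(-91) = -9 - 91/3 = -118/3 ≈ -39.333)
P = 1/29 ≈ 0.034483
(18073 + (P + A)**2)*(-4018 + 25204) = (18073 + (1/29 - 118/3)**2)*(-4018 + 25204) = (18073 + (-3419/87)**2)*21186 = (18073 + 11689561/7569)*21186 = (148484098/7569)*21186 = 349531566692/841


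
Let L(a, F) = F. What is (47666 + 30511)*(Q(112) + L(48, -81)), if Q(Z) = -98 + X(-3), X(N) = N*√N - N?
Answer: -13759152 - 234531*I*√3 ≈ -1.3759e+7 - 4.0622e+5*I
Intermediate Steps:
X(N) = N^(3/2) - N
Q(Z) = -95 - 3*I*√3 (Q(Z) = -98 + ((-3)^(3/2) - 1*(-3)) = -98 + (-3*I*√3 + 3) = -98 + (3 - 3*I*√3) = -95 - 3*I*√3)
(47666 + 30511)*(Q(112) + L(48, -81)) = (47666 + 30511)*((-95 - 3*I*√3) - 81) = 78177*(-176 - 3*I*√3) = -13759152 - 234531*I*√3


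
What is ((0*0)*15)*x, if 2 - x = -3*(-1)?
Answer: 0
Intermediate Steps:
x = -1 (x = 2 - (-3)*(-1) = 2 - 1*3 = 2 - 3 = -1)
((0*0)*15)*x = ((0*0)*15)*(-1) = (0*15)*(-1) = 0*(-1) = 0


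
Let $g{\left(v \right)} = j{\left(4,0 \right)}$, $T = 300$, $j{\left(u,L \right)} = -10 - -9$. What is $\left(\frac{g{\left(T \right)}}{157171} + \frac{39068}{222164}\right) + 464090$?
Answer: $\frac{4051244797243606}{8729434511} \approx 4.6409 \cdot 10^{5}$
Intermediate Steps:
$j{\left(u,L \right)} = -1$ ($j{\left(u,L \right)} = -10 + 9 = -1$)
$g{\left(v \right)} = -1$
$\left(\frac{g{\left(T \right)}}{157171} + \frac{39068}{222164}\right) + 464090 = \left(- \frac{1}{157171} + \frac{39068}{222164}\right) + 464090 = \left(\left(-1\right) \frac{1}{157171} + 39068 \cdot \frac{1}{222164}\right) + 464090 = \left(- \frac{1}{157171} + \frac{9767}{55541}\right) + 464090 = \frac{1535033616}{8729434511} + 464090 = \frac{4051244797243606}{8729434511}$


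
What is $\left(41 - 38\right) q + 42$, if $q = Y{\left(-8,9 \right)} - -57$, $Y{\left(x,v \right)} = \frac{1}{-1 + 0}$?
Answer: $210$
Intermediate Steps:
$Y{\left(x,v \right)} = -1$ ($Y{\left(x,v \right)} = \frac{1}{-1} = -1$)
$q = 56$ ($q = -1 - -57 = -1 + 57 = 56$)
$\left(41 - 38\right) q + 42 = \left(41 - 38\right) 56 + 42 = 3 \cdot 56 + 42 = 168 + 42 = 210$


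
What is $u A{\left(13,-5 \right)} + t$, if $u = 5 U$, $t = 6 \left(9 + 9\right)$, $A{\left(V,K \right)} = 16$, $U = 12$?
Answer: $1068$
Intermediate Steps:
$t = 108$ ($t = 6 \cdot 18 = 108$)
$u = 60$ ($u = 5 \cdot 12 = 60$)
$u A{\left(13,-5 \right)} + t = 60 \cdot 16 + 108 = 960 + 108 = 1068$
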